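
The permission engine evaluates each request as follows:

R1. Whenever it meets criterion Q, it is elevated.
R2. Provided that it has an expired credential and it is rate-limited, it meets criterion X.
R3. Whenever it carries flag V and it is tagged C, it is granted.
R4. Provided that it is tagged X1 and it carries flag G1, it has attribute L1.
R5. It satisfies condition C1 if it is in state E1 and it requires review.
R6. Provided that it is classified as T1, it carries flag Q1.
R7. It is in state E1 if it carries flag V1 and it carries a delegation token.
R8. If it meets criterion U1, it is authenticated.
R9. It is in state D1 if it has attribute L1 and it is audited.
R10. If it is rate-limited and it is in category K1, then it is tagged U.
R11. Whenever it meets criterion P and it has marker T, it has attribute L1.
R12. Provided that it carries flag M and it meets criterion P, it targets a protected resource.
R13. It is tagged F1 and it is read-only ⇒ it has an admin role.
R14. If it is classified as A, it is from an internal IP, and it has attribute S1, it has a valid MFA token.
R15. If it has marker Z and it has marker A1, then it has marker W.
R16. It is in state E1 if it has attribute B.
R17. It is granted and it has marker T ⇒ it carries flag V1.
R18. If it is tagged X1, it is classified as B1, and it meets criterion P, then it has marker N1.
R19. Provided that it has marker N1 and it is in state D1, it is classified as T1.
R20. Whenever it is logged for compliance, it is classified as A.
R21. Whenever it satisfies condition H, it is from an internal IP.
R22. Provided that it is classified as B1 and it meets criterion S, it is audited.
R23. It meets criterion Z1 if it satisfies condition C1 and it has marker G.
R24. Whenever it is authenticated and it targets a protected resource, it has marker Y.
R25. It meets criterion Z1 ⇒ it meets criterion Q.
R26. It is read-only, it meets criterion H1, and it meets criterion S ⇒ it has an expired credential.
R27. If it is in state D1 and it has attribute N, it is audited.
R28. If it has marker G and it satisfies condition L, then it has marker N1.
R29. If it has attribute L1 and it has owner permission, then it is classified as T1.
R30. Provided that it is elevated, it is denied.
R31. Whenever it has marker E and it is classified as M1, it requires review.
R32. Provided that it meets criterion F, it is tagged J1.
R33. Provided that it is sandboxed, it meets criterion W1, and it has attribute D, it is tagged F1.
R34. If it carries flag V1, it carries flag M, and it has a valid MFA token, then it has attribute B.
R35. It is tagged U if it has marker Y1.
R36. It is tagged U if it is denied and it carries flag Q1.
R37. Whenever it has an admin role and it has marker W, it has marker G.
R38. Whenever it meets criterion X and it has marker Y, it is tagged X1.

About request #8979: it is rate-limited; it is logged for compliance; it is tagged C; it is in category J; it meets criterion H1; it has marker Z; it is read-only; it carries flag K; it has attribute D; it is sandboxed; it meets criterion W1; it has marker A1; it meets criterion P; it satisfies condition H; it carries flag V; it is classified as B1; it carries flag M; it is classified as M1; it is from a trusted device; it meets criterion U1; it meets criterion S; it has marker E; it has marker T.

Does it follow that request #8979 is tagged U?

Forward chaining from the given facts derives: is granted, is authenticated, has attribute L1, targets a protected resource, has marker W, carries flag V1, is classified as A, is from an internal IP, is audited, has marker Y, has an expired credential, requires review, is tagged F1, meets criterion X, is in state D1, has an admin role, has marker G, is tagged X1, has marker N1, is classified as T1, carries flag Q1.
Rules concluding "it is tagged U": R10 needs "it is in category K1"; R35 needs "it has marker Y1"; R36 needs "it is denied" — none of these are established.

No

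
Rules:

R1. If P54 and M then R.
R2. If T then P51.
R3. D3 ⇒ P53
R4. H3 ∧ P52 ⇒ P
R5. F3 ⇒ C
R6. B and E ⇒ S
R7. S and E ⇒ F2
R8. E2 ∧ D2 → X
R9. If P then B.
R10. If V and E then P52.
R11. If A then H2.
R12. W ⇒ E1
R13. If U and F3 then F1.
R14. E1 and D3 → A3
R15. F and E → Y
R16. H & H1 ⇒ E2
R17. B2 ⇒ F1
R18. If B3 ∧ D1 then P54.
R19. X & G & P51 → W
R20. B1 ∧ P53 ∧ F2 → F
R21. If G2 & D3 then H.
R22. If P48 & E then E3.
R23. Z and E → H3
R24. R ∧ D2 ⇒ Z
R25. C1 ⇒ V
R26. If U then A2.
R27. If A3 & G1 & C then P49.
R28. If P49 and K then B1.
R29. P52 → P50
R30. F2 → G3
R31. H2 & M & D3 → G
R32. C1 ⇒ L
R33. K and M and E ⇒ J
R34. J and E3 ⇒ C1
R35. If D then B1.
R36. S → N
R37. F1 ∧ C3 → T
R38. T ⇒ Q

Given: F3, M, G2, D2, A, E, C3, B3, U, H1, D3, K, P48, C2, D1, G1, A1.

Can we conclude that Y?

Yes

P53  (by R3: D3)
C  (by R5: F3)
H2  (by R11: A)
F1  (by R13: U, F3)
P54  (by R18: B3, D1)
H  (by R21: G2, D3)
E3  (by R22: P48, E)
G  (by R31: H2, M, D3)
J  (by R33: K, M, E)
C1  (by R34: J, E3)
T  (by R37: F1, C3)
R  (by R1: P54, M)
P51  (by R2: T)
E2  (by R16: H, H1)
Z  (by R24: R, D2)
V  (by R25: C1)
X  (by R8: E2, D2)
P52  (by R10: V, E)
W  (by R19: X, G, P51)
H3  (by R23: Z, E)
P  (by R4: H3, P52)
B  (by R9: P)
E1  (by R12: W)
A3  (by R14: E1, D3)
P49  (by R27: A3, G1, C)
B1  (by R28: P49, K)
S  (by R6: B, E)
F2  (by R7: S, E)
F  (by R20: B1, P53, F2)
Y  (by R15: F, E)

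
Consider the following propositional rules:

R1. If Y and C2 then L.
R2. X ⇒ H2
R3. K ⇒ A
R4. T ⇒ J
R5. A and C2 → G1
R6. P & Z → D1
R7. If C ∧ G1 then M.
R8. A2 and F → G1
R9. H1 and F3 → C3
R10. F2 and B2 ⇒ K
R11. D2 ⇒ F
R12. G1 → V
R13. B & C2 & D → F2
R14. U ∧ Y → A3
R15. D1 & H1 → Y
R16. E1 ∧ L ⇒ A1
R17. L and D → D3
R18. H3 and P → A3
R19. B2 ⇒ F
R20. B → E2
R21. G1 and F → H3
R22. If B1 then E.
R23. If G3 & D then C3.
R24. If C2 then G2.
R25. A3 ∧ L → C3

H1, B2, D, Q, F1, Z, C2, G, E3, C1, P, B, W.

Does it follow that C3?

Yes

D1  (by R6: P, Z)
F2  (by R13: B, C2, D)
Y  (by R15: D1, H1)
F  (by R19: B2)
L  (by R1: Y, C2)
K  (by R10: F2, B2)
A  (by R3: K)
G1  (by R5: A, C2)
H3  (by R21: G1, F)
A3  (by R18: H3, P)
C3  (by R25: A3, L)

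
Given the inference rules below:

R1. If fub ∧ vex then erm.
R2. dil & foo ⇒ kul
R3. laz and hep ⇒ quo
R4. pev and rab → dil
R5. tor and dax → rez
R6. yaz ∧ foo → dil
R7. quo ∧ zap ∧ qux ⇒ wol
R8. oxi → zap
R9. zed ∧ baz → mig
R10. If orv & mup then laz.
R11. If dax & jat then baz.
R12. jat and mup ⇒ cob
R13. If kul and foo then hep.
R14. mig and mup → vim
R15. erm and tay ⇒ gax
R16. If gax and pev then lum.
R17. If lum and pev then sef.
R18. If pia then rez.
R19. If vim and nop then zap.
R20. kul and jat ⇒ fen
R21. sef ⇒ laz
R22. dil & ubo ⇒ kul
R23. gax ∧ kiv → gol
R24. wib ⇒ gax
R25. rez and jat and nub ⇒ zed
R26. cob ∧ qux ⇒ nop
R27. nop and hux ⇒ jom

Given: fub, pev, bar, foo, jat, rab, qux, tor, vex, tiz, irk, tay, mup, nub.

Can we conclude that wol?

Forward chaining from the given facts derives: erm, dil, cob, gax, lum, sef, laz, nop, kul, hep, fen, quo.
The only rule concluding wol is R7, which needs zap; that is never established.

No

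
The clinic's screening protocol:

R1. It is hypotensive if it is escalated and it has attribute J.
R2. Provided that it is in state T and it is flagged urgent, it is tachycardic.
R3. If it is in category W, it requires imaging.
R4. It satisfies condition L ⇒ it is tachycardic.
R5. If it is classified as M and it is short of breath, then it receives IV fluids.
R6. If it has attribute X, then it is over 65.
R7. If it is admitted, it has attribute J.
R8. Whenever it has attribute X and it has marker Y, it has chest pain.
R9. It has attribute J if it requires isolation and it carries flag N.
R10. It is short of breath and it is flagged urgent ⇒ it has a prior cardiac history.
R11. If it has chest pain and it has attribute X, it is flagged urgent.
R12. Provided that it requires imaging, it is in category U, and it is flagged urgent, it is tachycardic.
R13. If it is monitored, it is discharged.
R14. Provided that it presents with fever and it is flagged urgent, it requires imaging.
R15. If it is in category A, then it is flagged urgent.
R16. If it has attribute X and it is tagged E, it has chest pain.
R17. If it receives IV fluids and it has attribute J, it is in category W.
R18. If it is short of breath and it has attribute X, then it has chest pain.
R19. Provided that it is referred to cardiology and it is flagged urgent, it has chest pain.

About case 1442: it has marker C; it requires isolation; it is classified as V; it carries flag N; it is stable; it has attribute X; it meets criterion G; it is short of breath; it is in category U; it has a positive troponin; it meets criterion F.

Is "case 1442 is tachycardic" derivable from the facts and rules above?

Forward chaining from the given facts derives: is over 65, has attribute J, has chest pain, is flagged urgent, has a prior cardiac history.
Rules concluding "it is tachycardic": R2 needs "it is in state T"; R4 needs "it satisfies condition L"; R12 needs "it requires imaging" — none of these are established.

No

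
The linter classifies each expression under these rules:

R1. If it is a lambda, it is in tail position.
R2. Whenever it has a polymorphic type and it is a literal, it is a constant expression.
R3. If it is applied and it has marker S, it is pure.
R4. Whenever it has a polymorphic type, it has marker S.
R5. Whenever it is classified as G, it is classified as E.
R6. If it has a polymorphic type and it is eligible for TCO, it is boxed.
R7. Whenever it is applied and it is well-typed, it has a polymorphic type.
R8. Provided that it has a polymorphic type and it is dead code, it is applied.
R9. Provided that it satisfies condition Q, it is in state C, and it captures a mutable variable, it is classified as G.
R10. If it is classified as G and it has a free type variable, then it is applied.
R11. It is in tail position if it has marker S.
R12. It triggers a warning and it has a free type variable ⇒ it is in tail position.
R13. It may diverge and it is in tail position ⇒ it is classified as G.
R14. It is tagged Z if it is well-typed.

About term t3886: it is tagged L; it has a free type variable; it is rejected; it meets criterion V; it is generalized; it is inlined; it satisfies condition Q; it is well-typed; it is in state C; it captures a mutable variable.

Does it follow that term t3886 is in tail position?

Yes

By R9 (it satisfies condition Q, it is in state C, it captures a mutable variable): it is classified as G.
By R10 (it is classified as G, it has a free type variable): it is applied.
By R7 (it is applied, it is well-typed): it has a polymorphic type.
By R4 (it has a polymorphic type): it has marker S.
By R11 (it has marker S): it is in tail position.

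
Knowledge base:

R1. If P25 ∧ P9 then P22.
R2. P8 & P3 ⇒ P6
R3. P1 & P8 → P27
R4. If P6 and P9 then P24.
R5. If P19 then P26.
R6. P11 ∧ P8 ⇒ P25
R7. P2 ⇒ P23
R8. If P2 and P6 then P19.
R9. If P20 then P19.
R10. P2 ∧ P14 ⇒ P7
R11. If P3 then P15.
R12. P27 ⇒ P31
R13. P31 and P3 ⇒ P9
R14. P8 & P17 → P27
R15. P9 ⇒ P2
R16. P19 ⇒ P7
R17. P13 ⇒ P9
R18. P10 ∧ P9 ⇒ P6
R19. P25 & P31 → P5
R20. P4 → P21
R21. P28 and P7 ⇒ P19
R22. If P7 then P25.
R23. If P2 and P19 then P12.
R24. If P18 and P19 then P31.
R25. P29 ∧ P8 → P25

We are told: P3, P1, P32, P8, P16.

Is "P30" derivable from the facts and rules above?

No

Forward chaining from the given facts derives: P6, P27, P15, P31, P9, P2, P24, P23, P19, P7, P25, P12, P22, P26, P5.
No rule has P30 as its conclusion, and it is not among the given facts.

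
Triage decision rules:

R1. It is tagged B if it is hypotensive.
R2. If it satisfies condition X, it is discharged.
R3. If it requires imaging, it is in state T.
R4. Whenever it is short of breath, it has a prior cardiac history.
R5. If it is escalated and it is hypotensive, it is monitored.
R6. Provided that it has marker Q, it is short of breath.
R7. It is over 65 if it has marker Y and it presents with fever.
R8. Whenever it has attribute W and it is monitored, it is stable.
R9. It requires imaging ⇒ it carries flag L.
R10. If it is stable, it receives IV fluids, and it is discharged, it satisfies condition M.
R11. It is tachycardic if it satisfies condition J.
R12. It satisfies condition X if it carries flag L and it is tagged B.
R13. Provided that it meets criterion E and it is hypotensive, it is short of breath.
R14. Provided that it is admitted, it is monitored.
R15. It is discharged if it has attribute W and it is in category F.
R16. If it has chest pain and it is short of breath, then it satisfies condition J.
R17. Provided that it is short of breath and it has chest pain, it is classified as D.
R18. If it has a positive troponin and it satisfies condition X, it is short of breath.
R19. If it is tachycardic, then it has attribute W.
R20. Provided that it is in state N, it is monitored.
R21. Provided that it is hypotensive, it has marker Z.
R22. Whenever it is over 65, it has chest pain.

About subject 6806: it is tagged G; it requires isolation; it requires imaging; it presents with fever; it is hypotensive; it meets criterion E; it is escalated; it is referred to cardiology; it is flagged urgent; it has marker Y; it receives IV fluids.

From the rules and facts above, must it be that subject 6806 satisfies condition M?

Yes

By R1 (it is hypotensive): it is tagged B.
By R5 (it is escalated, it is hypotensive): it is monitored.
By R7 (it has marker Y, it presents with fever): it is over 65.
By R9 (it requires imaging): it carries flag L.
By R12 (it carries flag L, it is tagged B): it satisfies condition X.
By R13 (it meets criterion E, it is hypotensive): it is short of breath.
By R22 (it is over 65): it has chest pain.
By R2 (it satisfies condition X): it is discharged.
By R16 (it has chest pain, it is short of breath): it satisfies condition J.
By R11 (it satisfies condition J): it is tachycardic.
By R19 (it is tachycardic): it has attribute W.
By R8 (it has attribute W, it is monitored): it is stable.
By R10 (it is stable, it receives IV fluids, it is discharged): it satisfies condition M.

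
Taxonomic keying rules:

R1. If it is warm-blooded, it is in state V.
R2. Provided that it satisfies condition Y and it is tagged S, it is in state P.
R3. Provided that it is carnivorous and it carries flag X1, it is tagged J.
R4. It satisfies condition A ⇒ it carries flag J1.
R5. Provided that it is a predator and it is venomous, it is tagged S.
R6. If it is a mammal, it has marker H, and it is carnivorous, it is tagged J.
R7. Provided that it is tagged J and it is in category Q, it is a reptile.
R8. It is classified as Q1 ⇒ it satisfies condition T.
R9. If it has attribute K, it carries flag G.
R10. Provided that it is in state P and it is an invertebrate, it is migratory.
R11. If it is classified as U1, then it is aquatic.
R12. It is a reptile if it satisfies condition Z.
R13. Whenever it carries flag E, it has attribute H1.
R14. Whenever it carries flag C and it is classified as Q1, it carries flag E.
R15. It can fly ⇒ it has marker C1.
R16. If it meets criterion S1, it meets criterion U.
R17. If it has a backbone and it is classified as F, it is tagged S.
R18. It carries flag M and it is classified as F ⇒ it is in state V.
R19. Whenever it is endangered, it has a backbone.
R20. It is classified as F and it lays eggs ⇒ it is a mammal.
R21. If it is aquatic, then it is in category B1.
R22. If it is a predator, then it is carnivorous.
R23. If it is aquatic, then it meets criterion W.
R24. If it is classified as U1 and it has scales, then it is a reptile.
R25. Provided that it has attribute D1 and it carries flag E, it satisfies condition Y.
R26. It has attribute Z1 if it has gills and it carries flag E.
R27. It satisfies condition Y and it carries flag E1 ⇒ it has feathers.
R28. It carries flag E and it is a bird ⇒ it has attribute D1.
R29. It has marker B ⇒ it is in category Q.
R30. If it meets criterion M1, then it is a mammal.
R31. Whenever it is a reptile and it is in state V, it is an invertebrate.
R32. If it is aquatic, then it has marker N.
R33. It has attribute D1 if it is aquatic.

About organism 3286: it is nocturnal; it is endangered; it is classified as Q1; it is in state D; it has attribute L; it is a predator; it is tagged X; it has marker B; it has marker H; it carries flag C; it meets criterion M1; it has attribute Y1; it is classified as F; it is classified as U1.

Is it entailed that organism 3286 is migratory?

No

Forward chaining from the given facts derives: satisfies condition T, is aquatic, carries flag E, has a backbone, is in category B1, is carnivorous, meets criterion W, is in category Q, is a mammal, has marker N, has attribute D1, is tagged J, is a reptile, has attribute H1, is tagged S, satisfies condition Y, is in state P.
The only rule concluding "it is migratory" is R10, which needs "it is an invertebrate"; that is never established.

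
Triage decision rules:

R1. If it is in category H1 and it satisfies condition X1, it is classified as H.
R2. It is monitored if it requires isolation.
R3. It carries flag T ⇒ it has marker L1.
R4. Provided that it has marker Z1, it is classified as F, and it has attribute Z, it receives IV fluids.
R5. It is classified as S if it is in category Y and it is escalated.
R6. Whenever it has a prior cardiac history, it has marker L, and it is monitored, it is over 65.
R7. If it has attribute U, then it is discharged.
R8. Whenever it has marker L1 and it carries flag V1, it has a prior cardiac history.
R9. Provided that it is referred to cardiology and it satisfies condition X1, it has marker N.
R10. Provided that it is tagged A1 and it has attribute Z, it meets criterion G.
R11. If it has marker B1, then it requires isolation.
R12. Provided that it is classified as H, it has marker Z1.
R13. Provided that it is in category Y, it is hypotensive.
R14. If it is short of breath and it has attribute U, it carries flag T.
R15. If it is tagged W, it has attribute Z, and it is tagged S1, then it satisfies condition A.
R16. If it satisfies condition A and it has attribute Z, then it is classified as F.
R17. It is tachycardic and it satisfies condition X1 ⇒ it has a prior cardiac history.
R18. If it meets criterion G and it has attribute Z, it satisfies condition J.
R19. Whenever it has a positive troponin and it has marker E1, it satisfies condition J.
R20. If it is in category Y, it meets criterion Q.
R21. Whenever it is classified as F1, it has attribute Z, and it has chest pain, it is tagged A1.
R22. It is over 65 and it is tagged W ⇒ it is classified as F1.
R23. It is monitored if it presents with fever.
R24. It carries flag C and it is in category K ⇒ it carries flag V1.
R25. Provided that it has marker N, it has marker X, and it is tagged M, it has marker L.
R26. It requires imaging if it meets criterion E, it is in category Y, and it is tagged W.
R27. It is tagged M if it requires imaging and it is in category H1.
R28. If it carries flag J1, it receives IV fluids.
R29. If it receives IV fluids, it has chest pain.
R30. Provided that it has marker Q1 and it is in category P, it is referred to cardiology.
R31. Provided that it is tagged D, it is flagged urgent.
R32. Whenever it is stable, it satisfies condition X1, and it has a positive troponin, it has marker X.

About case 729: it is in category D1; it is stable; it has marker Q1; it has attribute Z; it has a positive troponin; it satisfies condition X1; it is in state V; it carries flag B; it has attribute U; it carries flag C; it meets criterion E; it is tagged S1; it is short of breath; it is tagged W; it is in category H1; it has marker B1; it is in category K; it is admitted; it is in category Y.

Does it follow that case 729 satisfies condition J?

Forward chaining from the given facts derives: is classified as H, is discharged, requires isolation, has marker Z1, is hypotensive, carries flag T, satisfies condition A, is classified as F, meets criterion Q, carries flag V1, requires imaging, is tagged M, has marker X, is monitored, has marker L1, receives IV fluids, has a prior cardiac history, has chest pain.
Rules concluding "it satisfies condition J": R18 needs "it meets criterion G"; R19 needs "it has marker E1" — none of these are established.

No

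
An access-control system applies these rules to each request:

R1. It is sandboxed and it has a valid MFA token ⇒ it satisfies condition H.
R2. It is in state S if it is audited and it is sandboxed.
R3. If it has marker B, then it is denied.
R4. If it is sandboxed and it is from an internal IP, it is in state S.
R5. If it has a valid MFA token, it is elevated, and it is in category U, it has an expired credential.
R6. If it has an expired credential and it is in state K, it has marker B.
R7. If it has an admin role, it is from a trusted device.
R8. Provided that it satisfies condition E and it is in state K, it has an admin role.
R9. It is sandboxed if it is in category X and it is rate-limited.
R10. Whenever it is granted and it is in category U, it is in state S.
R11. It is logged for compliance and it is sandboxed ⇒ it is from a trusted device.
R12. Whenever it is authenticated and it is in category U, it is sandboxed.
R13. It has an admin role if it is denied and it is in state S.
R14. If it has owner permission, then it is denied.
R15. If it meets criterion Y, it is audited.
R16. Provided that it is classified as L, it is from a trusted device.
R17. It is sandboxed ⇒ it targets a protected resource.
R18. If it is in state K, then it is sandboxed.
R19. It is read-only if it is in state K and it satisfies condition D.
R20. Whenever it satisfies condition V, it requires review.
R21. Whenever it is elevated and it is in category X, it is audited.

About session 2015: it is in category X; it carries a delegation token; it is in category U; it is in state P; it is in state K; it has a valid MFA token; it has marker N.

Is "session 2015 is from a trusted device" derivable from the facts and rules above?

Forward chaining from the given facts derives: is sandboxed, satisfies condition H, targets a protected resource.
Rules concluding "it is from a trusted device": R7 needs "it has an admin role"; R11 needs "it is logged for compliance"; R16 needs "it is classified as L" — none of these are established.

No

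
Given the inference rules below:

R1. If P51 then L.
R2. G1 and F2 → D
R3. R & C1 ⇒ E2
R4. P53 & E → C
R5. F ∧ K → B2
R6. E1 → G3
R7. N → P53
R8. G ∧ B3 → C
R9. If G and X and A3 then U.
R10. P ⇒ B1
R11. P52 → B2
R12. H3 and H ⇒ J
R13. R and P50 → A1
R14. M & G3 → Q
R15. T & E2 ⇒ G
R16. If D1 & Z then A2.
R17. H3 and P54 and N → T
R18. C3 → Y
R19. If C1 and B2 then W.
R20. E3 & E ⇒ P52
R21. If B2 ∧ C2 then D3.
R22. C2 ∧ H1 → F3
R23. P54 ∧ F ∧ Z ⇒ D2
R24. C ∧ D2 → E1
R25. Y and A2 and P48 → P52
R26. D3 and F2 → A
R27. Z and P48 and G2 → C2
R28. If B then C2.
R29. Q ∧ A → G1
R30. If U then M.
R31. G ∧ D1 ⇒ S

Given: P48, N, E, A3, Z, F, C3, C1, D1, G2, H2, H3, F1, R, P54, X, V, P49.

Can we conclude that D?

Forward chaining from the given facts derives: E2, P53, A2, T, Y, D2, P52, C2, C, B2, G, W, D3, E1, S, G3, U, M, Q.
The only rule concluding D is R2, which needs G1; that is never established.

No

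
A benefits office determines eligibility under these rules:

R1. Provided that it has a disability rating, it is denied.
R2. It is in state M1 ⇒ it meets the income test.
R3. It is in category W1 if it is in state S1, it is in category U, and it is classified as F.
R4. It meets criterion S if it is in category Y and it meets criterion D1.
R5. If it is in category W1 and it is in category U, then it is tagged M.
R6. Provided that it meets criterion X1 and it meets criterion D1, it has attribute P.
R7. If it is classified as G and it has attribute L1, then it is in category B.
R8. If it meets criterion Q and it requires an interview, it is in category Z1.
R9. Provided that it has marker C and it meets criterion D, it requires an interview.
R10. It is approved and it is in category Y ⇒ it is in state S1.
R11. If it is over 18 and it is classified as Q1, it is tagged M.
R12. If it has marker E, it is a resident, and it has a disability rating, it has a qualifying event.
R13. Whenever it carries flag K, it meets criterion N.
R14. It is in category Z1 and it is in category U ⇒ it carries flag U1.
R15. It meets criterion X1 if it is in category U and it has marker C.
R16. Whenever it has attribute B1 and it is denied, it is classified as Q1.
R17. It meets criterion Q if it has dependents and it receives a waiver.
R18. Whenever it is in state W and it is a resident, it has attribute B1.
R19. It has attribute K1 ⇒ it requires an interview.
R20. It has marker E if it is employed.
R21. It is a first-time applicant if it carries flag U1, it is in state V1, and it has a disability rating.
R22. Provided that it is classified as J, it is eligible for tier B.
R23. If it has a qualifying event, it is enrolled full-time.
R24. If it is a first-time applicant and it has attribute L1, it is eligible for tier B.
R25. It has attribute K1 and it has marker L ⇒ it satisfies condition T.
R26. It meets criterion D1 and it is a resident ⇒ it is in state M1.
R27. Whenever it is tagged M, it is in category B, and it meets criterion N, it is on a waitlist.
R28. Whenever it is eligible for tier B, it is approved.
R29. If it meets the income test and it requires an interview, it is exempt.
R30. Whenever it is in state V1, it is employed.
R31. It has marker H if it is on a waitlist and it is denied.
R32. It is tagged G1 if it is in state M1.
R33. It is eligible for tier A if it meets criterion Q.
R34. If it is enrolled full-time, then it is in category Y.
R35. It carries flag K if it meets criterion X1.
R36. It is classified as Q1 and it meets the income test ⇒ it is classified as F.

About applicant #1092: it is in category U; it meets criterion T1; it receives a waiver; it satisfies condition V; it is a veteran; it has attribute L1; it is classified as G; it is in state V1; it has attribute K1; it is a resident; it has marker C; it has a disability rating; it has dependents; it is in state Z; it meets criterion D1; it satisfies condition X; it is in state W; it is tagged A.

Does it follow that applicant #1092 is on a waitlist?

By R1 (it has a disability rating): it is denied.
By R7 (it is classified as G, it has attribute L1): it is in category B.
By R15 (it is in category U, it has marker C): it meets criterion X1.
By R17 (it has dependents, it receives a waiver): it meets criterion Q.
By R18 (it is in state W, it is a resident): it has attribute B1.
By R19 (it has attribute K1): it requires an interview.
By R26 (it meets criterion D1, it is a resident): it is in state M1.
By R30 (it is in state V1): it is employed.
By R35 (it meets criterion X1): it carries flag K.
By R2 (it is in state M1): it meets the income test.
By R8 (it meets criterion Q, it requires an interview): it is in category Z1.
By R13 (it carries flag K): it meets criterion N.
By R14 (it is in category Z1, it is in category U): it carries flag U1.
By R16 (it has attribute B1, it is denied): it is classified as Q1.
By R20 (it is employed): it has marker E.
By R21 (it carries flag U1, it is in state V1, it has a disability rating): it is a first-time applicant.
By R24 (it is a first-time applicant, it has attribute L1): it is eligible for tier B.
By R28 (it is eligible for tier B): it is approved.
By R36 (it is classified as Q1, it meets the income test): it is classified as F.
By R12 (it has marker E, it is a resident, it has a disability rating): it has a qualifying event.
By R23 (it has a qualifying event): it is enrolled full-time.
By R34 (it is enrolled full-time): it is in category Y.
By R10 (it is approved, it is in category Y): it is in state S1.
By R3 (it is in state S1, it is in category U, it is classified as F): it is in category W1.
By R5 (it is in category W1, it is in category U): it is tagged M.
By R27 (it is tagged M, it is in category B, it meets criterion N): it is on a waitlist.

Yes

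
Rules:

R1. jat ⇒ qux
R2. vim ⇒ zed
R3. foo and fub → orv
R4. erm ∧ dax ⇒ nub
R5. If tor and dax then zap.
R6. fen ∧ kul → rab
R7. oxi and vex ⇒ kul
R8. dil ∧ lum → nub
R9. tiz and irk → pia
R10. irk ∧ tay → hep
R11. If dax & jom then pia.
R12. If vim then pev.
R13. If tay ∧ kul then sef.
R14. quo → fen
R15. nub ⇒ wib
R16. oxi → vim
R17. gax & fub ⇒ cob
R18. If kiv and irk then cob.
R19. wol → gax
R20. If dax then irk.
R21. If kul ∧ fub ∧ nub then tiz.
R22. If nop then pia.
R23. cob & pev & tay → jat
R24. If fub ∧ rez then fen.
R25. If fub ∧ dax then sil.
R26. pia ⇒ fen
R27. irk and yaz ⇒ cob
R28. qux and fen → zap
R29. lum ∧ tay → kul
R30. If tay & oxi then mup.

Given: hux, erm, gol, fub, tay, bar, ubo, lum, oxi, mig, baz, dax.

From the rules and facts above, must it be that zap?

No

Forward chaining from the given facts derives: nub, wib, vim, irk, sil, kul, mup, zed, hep, pev, sef, tiz, pia, fen, rab.
Rules concluding zap: R5 needs tor; R28 needs qux — none of these are established.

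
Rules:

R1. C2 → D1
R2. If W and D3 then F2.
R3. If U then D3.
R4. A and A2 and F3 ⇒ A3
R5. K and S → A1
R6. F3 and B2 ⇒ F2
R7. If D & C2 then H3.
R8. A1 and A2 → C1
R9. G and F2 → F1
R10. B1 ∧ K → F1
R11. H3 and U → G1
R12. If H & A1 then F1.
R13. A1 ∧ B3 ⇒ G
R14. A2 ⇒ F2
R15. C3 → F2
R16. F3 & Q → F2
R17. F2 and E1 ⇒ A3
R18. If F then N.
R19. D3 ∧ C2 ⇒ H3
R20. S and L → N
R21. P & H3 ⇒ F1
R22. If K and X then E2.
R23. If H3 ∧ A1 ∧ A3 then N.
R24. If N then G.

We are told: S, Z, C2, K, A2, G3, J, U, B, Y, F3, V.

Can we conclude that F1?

Forward chaining from the given facts derives: D1, D3, A1, C1, F2, H3, G1.
Rules concluding F1: R9 needs G; R10 needs B1; R12 needs H; R21 needs P — none of these are established.

No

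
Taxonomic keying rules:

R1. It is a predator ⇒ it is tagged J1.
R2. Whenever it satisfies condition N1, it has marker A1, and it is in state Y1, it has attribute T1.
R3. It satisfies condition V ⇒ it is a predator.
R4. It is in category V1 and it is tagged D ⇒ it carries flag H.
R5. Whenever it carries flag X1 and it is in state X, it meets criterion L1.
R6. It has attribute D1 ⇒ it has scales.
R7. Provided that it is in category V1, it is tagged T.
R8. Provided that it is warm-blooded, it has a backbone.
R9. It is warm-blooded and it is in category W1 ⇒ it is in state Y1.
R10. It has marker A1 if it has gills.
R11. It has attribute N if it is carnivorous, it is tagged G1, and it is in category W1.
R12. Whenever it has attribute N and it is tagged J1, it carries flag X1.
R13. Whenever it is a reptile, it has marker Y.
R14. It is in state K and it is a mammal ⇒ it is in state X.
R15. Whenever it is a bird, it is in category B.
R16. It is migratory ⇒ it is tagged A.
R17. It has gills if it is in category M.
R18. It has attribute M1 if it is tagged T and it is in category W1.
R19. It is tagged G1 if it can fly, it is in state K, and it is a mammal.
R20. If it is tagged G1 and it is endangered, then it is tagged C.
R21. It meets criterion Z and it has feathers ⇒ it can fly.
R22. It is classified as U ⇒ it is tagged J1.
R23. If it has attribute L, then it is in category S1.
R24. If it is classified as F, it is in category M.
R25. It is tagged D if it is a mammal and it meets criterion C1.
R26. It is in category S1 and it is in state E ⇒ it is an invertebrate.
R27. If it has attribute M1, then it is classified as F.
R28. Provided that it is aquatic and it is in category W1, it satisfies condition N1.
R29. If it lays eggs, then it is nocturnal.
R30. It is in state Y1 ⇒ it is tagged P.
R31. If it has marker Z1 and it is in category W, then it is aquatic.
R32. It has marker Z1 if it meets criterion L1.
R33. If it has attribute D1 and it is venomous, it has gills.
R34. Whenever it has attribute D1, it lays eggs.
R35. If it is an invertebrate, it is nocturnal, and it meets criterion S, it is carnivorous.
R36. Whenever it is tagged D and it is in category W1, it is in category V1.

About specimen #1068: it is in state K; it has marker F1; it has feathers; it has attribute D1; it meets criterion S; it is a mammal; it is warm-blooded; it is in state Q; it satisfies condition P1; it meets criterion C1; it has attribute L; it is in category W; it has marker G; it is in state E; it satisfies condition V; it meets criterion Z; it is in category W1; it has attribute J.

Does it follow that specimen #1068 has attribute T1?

Yes

By R3 (it satisfies condition V): it is a predator.
By R9 (it is warm-blooded, it is in category W1): it is in state Y1.
By R14 (it is in state K, it is a mammal): it is in state X.
By R21 (it meets criterion Z, it has feathers): it can fly.
By R23 (it has attribute L): it is in category S1.
By R25 (it is a mammal, it meets criterion C1): it is tagged D.
By R26 (it is in category S1, it is in state E): it is an invertebrate.
By R34 (it has attribute D1): it lays eggs.
By R36 (it is tagged D, it is in category W1): it is in category V1.
By R1 (it is a predator): it is tagged J1.
By R7 (it is in category V1): it is tagged T.
By R18 (it is tagged T, it is in category W1): it has attribute M1.
By R19 (it can fly, it is in state K, it is a mammal): it is tagged G1.
By R27 (it has attribute M1): it is classified as F.
By R29 (it lays eggs): it is nocturnal.
By R35 (it is an invertebrate, it is nocturnal, it meets criterion S): it is carnivorous.
By R11 (it is carnivorous, it is tagged G1, it is in category W1): it has attribute N.
By R12 (it has attribute N, it is tagged J1): it carries flag X1.
By R24 (it is classified as F): it is in category M.
By R5 (it carries flag X1, it is in state X): it meets criterion L1.
By R17 (it is in category M): it has gills.
By R32 (it meets criterion L1): it has marker Z1.
By R10 (it has gills): it has marker A1.
By R31 (it has marker Z1, it is in category W): it is aquatic.
By R28 (it is aquatic, it is in category W1): it satisfies condition N1.
By R2 (it satisfies condition N1, it has marker A1, it is in state Y1): it has attribute T1.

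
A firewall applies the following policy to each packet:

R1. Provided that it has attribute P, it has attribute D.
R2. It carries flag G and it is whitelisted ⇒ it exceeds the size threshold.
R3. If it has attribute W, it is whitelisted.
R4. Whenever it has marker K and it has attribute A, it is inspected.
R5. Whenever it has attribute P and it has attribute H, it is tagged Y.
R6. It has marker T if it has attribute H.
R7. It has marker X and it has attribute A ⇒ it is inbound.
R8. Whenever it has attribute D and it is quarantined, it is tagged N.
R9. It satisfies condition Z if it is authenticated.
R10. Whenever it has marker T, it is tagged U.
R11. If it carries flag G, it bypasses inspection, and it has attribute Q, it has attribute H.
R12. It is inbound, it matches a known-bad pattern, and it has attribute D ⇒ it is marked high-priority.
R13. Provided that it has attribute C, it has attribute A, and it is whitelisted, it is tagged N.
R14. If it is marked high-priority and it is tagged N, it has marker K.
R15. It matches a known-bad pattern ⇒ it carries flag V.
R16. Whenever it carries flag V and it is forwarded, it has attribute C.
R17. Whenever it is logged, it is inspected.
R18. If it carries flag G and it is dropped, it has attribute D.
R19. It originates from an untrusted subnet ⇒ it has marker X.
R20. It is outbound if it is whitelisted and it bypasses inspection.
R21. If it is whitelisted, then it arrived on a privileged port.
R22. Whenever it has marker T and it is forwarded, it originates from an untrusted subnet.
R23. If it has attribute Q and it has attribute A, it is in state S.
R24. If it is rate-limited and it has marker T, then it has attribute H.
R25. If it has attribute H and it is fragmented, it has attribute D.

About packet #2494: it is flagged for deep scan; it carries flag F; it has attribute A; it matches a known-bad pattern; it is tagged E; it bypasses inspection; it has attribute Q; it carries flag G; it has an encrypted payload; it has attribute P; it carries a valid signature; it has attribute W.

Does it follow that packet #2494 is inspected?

No

Forward chaining from the given facts derives: has attribute D, is whitelisted, has attribute H, carries flag V, is outbound, arrived on a privileged port, is in state S, exceeds the size threshold, is tagged Y, has marker T, is tagged U.
Rules concluding "it is inspected": R4 needs "it has marker K"; R17 needs "it is logged" — none of these are established.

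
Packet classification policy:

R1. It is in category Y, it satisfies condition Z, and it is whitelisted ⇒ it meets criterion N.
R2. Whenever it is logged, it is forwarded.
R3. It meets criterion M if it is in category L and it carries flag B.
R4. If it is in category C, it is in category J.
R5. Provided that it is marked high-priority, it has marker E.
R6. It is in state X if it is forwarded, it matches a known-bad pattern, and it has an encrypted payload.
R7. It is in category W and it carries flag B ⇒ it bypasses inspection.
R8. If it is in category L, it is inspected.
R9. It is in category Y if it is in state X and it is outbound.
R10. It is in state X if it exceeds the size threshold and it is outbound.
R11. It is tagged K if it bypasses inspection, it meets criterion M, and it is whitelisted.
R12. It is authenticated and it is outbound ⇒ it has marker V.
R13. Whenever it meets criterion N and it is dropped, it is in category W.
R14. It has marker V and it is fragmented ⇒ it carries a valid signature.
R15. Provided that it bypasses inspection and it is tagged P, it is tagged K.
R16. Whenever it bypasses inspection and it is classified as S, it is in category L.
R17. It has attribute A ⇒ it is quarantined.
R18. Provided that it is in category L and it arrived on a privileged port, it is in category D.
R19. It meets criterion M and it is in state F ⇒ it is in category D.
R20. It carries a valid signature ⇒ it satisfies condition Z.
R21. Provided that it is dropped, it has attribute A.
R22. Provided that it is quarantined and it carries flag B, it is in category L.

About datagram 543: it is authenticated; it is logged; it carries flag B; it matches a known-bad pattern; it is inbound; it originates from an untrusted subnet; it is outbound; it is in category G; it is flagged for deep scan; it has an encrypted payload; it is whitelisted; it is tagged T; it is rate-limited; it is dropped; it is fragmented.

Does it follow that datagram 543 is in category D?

No

Forward chaining from the given facts derives: is forwarded, is in state X, is in category Y, has marker V, carries a valid signature, satisfies condition Z, has attribute A, meets criterion N, is in category W, is quarantined, is in category L, meets criterion M, bypasses inspection, is inspected, is tagged K.
Rules concluding "it is in category D": R18 needs "it arrived on a privileged port"; R19 needs "it is in state F" — none of these are established.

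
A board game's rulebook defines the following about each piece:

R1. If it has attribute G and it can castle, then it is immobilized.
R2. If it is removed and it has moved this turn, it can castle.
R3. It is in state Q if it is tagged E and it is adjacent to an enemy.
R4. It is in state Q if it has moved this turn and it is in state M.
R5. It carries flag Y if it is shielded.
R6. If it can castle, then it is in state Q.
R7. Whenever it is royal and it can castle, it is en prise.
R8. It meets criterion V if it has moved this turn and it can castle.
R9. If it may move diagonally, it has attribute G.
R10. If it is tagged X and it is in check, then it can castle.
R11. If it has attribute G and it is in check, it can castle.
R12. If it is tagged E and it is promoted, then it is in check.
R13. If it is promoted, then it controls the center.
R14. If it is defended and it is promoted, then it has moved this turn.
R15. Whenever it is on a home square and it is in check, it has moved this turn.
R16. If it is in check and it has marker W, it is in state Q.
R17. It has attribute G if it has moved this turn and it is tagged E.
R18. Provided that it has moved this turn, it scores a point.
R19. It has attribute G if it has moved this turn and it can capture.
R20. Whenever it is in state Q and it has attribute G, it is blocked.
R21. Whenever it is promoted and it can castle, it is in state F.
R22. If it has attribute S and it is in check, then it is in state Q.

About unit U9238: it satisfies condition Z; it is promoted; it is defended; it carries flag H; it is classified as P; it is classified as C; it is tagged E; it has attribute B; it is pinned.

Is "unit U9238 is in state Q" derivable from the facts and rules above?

Yes

By R12 (it is tagged E, it is promoted): it is in check.
By R14 (it is defended, it is promoted): it has moved this turn.
By R17 (it has moved this turn, it is tagged E): it has attribute G.
By R11 (it has attribute G, it is in check): it can castle.
By R6 (it can castle): it is in state Q.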